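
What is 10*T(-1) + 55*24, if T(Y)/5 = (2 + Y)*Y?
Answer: 1270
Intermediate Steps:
T(Y) = 5*Y*(2 + Y) (T(Y) = 5*((2 + Y)*Y) = 5*(Y*(2 + Y)) = 5*Y*(2 + Y))
10*T(-1) + 55*24 = 10*(5*(-1)*(2 - 1)) + 55*24 = 10*(5*(-1)*1) + 1320 = 10*(-5) + 1320 = -50 + 1320 = 1270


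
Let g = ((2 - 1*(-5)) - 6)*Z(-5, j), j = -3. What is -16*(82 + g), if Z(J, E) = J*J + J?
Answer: -1632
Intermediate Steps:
Z(J, E) = J + J² (Z(J, E) = J² + J = J + J²)
g = 20 (g = ((2 - 1*(-5)) - 6)*(-5*(1 - 5)) = ((2 + 5) - 6)*(-5*(-4)) = (7 - 6)*20 = 1*20 = 20)
-16*(82 + g) = -16*(82 + 20) = -16*102 = -1632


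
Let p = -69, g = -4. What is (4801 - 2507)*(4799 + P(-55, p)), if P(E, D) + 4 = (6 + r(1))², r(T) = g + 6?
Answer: 11146546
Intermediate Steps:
r(T) = 2 (r(T) = -4 + 6 = 2)
P(E, D) = 60 (P(E, D) = -4 + (6 + 2)² = -4 + 8² = -4 + 64 = 60)
(4801 - 2507)*(4799 + P(-55, p)) = (4801 - 2507)*(4799 + 60) = 2294*4859 = 11146546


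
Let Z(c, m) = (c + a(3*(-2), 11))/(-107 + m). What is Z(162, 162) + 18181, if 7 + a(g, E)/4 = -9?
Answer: 1000053/55 ≈ 18183.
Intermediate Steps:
a(g, E) = -64 (a(g, E) = -28 + 4*(-9) = -28 - 36 = -64)
Z(c, m) = (-64 + c)/(-107 + m) (Z(c, m) = (c - 64)/(-107 + m) = (-64 + c)/(-107 + m))
Z(162, 162) + 18181 = (-64 + 162)/(-107 + 162) + 18181 = 98/55 + 18181 = 1000053/55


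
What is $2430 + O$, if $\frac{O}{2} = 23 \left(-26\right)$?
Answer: $1234$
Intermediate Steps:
$O = -1196$ ($O = 2 \cdot 23 \left(-26\right) = 2 \left(-598\right) = -1196$)
$2430 + O = 2430 - 1196 = 1234$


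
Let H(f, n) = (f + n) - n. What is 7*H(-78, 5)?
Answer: -546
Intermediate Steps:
H(f, n) = f
7*H(-78, 5) = 7*(-78) = -546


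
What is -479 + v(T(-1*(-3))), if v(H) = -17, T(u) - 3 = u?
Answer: -496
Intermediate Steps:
T(u) = 3 + u
-479 + v(T(-1*(-3))) = -479 - 17 = -496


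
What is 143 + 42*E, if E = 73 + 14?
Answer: 3797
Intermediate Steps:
E = 87
143 + 42*E = 143 + 42*87 = 143 + 3654 = 3797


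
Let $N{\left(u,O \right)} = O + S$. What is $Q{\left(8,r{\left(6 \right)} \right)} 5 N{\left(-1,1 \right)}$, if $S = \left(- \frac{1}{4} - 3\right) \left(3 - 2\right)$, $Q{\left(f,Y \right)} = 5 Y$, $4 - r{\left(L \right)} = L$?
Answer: $\frac{225}{2} \approx 112.5$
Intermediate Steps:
$r{\left(L \right)} = 4 - L$
$S = - \frac{13}{4}$ ($S = \left(\left(-1\right) \frac{1}{4} - 3\right) 1 = \left(- \frac{1}{4} - 3\right) 1 = \left(- \frac{13}{4}\right) 1 = - \frac{13}{4} \approx -3.25$)
$N{\left(u,O \right)} = - \frac{13}{4} + O$ ($N{\left(u,O \right)} = O - \frac{13}{4} = - \frac{13}{4} + O$)
$Q{\left(8,r{\left(6 \right)} \right)} 5 N{\left(-1,1 \right)} = 5 \left(4 - 6\right) 5 \left(- \frac{13}{4} + 1\right) = 5 \left(4 - 6\right) 5 \left(- \frac{9}{4}\right) = 5 \left(-2\right) 5 \left(- \frac{9}{4}\right) = \left(-10\right) 5 \left(- \frac{9}{4}\right) = \left(-50\right) \left(- \frac{9}{4}\right) = \frac{225}{2}$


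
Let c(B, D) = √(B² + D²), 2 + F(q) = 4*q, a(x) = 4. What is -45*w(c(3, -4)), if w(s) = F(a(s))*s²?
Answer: -15750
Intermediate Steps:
F(q) = -2 + 4*q
w(s) = 14*s² (w(s) = (-2 + 4*4)*s² = (-2 + 16)*s² = 14*s²)
-45*w(c(3, -4)) = -630*(√(3² + (-4)²))² = -630*(√(9 + 16))² = -630*(√25)² = -630*5² = -630*25 = -45*350 = -15750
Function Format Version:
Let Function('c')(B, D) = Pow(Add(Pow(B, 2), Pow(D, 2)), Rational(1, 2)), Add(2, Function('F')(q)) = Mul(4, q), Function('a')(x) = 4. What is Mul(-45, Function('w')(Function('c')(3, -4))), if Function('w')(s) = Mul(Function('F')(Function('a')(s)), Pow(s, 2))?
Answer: -15750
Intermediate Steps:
Function('F')(q) = Add(-2, Mul(4, q))
Function('w')(s) = Mul(14, Pow(s, 2)) (Function('w')(s) = Mul(Add(-2, Mul(4, 4)), Pow(s, 2)) = Mul(Add(-2, 16), Pow(s, 2)) = Mul(14, Pow(s, 2)))
Mul(-45, Function('w')(Function('c')(3, -4))) = Mul(-45, Mul(14, Pow(Pow(Add(Pow(3, 2), Pow(-4, 2)), Rational(1, 2)), 2))) = Mul(-45, Mul(14, Pow(Pow(Add(9, 16), Rational(1, 2)), 2))) = Mul(-45, Mul(14, Pow(Pow(25, Rational(1, 2)), 2))) = Mul(-45, Mul(14, Pow(5, 2))) = Mul(-45, Mul(14, 25)) = Mul(-45, 350) = -15750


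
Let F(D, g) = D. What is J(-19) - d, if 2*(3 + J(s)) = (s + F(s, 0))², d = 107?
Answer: 612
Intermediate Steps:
J(s) = -3 + 2*s² (J(s) = -3 + (s + s)²/2 = -3 + (2*s)²/2 = -3 + (4*s²)/2 = -3 + 2*s²)
J(-19) - d = (-3 + 2*(-19)²) - 1*107 = (-3 + 2*361) - 107 = (-3 + 722) - 107 = 719 - 107 = 612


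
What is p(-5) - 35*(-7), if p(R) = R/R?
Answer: 246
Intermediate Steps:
p(R) = 1
p(-5) - 35*(-7) = 1 - 35*(-7) = 1 + 245 = 246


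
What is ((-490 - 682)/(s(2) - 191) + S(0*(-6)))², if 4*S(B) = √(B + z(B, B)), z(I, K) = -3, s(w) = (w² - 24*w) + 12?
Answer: 21828157/795664 + 586*I*√3/223 ≈ 27.434 + 4.5515*I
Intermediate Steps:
s(w) = 12 + w² - 24*w
S(B) = √(-3 + B)/4 (S(B) = √(B - 3)/4 = √(-3 + B)/4)
((-490 - 682)/(s(2) - 191) + S(0*(-6)))² = ((-490 - 682)/((12 + 2² - 24*2) - 191) + √(-3 + 0*(-6))/4)² = (-1172/((12 + 4 - 48) - 191) + √(-3 + 0)/4)² = (-1172/(-32 - 191) + √(-3)/4)² = (-1172/(-223) + (I*√3)/4)² = (-1172*(-1/223) + I*√3/4)² = (1172/223 + I*√3/4)²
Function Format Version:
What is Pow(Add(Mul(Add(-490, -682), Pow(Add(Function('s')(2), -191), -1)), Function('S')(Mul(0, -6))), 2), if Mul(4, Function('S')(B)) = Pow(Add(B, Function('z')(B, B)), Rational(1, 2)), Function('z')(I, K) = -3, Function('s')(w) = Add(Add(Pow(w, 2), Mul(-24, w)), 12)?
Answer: Add(Rational(21828157, 795664), Mul(Rational(586, 223), I, Pow(3, Rational(1, 2)))) ≈ Add(27.434, Mul(4.5515, I))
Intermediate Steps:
Function('s')(w) = Add(12, Pow(w, 2), Mul(-24, w))
Function('S')(B) = Mul(Rational(1, 4), Pow(Add(-3, B), Rational(1, 2))) (Function('S')(B) = Mul(Rational(1, 4), Pow(Add(B, -3), Rational(1, 2))) = Mul(Rational(1, 4), Pow(Add(-3, B), Rational(1, 2))))
Pow(Add(Mul(Add(-490, -682), Pow(Add(Function('s')(2), -191), -1)), Function('S')(Mul(0, -6))), 2) = Pow(Add(Mul(Add(-490, -682), Pow(Add(Add(12, Pow(2, 2), Mul(-24, 2)), -191), -1)), Mul(Rational(1, 4), Pow(Add(-3, Mul(0, -6)), Rational(1, 2)))), 2) = Pow(Add(Mul(-1172, Pow(Add(Add(12, 4, -48), -191), -1)), Mul(Rational(1, 4), Pow(Add(-3, 0), Rational(1, 2)))), 2) = Pow(Add(Mul(-1172, Pow(Add(-32, -191), -1)), Mul(Rational(1, 4), Pow(-3, Rational(1, 2)))), 2) = Pow(Add(Mul(-1172, Pow(-223, -1)), Mul(Rational(1, 4), Mul(I, Pow(3, Rational(1, 2))))), 2) = Pow(Add(Mul(-1172, Rational(-1, 223)), Mul(Rational(1, 4), I, Pow(3, Rational(1, 2)))), 2) = Pow(Add(Rational(1172, 223), Mul(Rational(1, 4), I, Pow(3, Rational(1, 2)))), 2)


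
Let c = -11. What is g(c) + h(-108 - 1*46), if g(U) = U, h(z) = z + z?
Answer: -319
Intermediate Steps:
h(z) = 2*z
g(c) + h(-108 - 1*46) = -11 + 2*(-108 - 1*46) = -11 + 2*(-108 - 46) = -11 + 2*(-154) = -11 - 308 = -319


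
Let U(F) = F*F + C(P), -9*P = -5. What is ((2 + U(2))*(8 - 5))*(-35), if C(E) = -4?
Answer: -210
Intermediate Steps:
P = 5/9 (P = -⅑*(-5) = 5/9 ≈ 0.55556)
U(F) = -4 + F² (U(F) = F*F - 4 = F² - 4 = -4 + F²)
((2 + U(2))*(8 - 5))*(-35) = ((2 + (-4 + 2²))*(8 - 5))*(-35) = ((2 + (-4 + 4))*3)*(-35) = ((2 + 0)*3)*(-35) = (2*3)*(-35) = 6*(-35) = -210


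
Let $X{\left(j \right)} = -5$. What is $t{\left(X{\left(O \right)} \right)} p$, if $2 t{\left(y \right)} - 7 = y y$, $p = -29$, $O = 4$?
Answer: $-464$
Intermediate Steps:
$t{\left(y \right)} = \frac{7}{2} + \frac{y^{2}}{2}$ ($t{\left(y \right)} = \frac{7}{2} + \frac{y y}{2} = \frac{7}{2} + \frac{y^{2}}{2}$)
$t{\left(X{\left(O \right)} \right)} p = \left(\frac{7}{2} + \frac{\left(-5\right)^{2}}{2}\right) \left(-29\right) = \left(\frac{7}{2} + \frac{1}{2} \cdot 25\right) \left(-29\right) = \left(\frac{7}{2} + \frac{25}{2}\right) \left(-29\right) = 16 \left(-29\right) = -464$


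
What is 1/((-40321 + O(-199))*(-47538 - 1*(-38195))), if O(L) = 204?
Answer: 1/374813131 ≈ 2.6680e-9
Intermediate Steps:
1/((-40321 + O(-199))*(-47538 - 1*(-38195))) = 1/((-40321 + 204)*(-47538 - 1*(-38195))) = 1/(-40117*(-47538 + 38195)) = 1/(-40117*(-9343)) = 1/374813131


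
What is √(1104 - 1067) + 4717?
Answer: 4717 + √37 ≈ 4723.1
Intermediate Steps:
√(1104 - 1067) + 4717 = √37 + 4717 = 4717 + √37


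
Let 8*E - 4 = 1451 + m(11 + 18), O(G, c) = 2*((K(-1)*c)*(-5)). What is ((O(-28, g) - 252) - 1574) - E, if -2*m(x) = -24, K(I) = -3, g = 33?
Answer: -8155/8 ≈ -1019.4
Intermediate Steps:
m(x) = 12 (m(x) = -1/2*(-24) = 12)
O(G, c) = 30*c (O(G, c) = 2*(-3*c*(-5)) = 2*(15*c) = 30*c)
E = 1467/8 (E = 1/2 + (1451 + 12)/8 = 1/2 + (1/8)*1463 = 1/2 + 1463/8 = 1467/8 ≈ 183.38)
((O(-28, g) - 252) - 1574) - E = ((30*33 - 252) - 1574) - 1*1467/8 = ((990 - 252) - 1574) - 1467/8 = (738 - 1574) - 1467/8 = -836 - 1467/8 = -8155/8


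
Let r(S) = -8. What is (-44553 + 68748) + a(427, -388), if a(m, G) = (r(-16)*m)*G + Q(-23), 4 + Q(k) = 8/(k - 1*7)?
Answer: 20243981/15 ≈ 1.3496e+6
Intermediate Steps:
Q(k) = -4 + 8/(-7 + k) (Q(k) = -4 + 8/(k - 1*7) = -4 + 8/(k - 7) = -4 + 8/(-7 + k))
a(m, G) = -64/15 - 8*G*m (a(m, G) = (-8*m)*G + 4*(9 - 1*(-23))/(-7 - 23) = -8*G*m + 4*(9 + 23)/(-30) = -8*G*m + 4*(-1/30)*32 = -8*G*m - 64/15 = -64/15 - 8*G*m)
(-44553 + 68748) + a(427, -388) = (-44553 + 68748) + (-64/15 - 8*(-388)*427) = 24195 + (-64/15 + 1325408) = 24195 + 19881056/15 = 20243981/15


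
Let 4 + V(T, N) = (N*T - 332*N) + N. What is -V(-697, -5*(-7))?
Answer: 35984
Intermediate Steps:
V(T, N) = -4 - 331*N + N*T (V(T, N) = -4 + ((N*T - 332*N) + N) = -4 + ((-332*N + N*T) + N) = -4 + (-331*N + N*T) = -4 - 331*N + N*T)
-V(-697, -5*(-7)) = -(-4 - (-1655)*(-7) - 5*(-7)*(-697)) = -(-4 - 331*35 + 35*(-697)) = -(-4 - 11585 - 24395) = -1*(-35984) = 35984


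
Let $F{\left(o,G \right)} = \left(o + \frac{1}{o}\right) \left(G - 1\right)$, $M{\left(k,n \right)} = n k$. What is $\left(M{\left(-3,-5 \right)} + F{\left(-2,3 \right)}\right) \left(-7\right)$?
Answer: $-70$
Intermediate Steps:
$M{\left(k,n \right)} = k n$
$F{\left(o,G \right)} = \left(-1 + G\right) \left(o + \frac{1}{o}\right)$ ($F{\left(o,G \right)} = \left(o + \frac{1}{o}\right) \left(-1 + G\right) = \left(-1 + G\right) \left(o + \frac{1}{o}\right)$)
$\left(M{\left(-3,-5 \right)} + F{\left(-2,3 \right)}\right) \left(-7\right) = \left(\left(-3\right) \left(-5\right) + \frac{-1 + 3 + \left(-2\right)^{2} \left(-1 + 3\right)}{-2}\right) \left(-7\right) = \left(15 - \frac{-1 + 3 + 4 \cdot 2}{2}\right) \left(-7\right) = \left(15 - \frac{-1 + 3 + 8}{2}\right) \left(-7\right) = \left(15 - 5\right) \left(-7\right) = 10 \left(-7\right) = -70$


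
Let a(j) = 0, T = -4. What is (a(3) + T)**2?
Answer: 16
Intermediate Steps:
(a(3) + T)**2 = (0 - 4)**2 = (-4)**2 = 16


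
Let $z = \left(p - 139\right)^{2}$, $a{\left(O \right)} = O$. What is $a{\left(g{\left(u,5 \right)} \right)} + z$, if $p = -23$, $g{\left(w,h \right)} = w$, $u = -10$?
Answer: $26234$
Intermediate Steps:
$z = 26244$ ($z = \left(-23 - 139\right)^{2} = \left(-162\right)^{2} = 26244$)
$a{\left(g{\left(u,5 \right)} \right)} + z = -10 + 26244 = 26234$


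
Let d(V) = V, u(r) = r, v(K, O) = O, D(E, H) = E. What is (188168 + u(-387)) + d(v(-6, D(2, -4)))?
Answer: 187783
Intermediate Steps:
(188168 + u(-387)) + d(v(-6, D(2, -4))) = (188168 - 387) + 2 = 187781 + 2 = 187783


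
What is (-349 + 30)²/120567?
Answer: 101761/120567 ≈ 0.84402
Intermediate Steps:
(-349 + 30)²/120567 = (-319)²*(1/120567) = 101761*(1/120567) = 101761/120567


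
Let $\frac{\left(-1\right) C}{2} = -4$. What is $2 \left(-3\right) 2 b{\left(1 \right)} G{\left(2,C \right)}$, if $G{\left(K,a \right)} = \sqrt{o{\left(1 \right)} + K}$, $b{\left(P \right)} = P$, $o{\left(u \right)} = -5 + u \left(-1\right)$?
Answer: $- 24 i \approx - 24.0 i$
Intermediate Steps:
$o{\left(u \right)} = -5 - u$
$C = 8$ ($C = \left(-2\right) \left(-4\right) = 8$)
$G{\left(K,a \right)} = \sqrt{-6 + K}$ ($G{\left(K,a \right)} = \sqrt{\left(-5 - 1\right) + K} = \sqrt{-6 + K}$)
$2 \left(-3\right) 2 b{\left(1 \right)} G{\left(2,C \right)} = 2 \left(-3\right) 2 \cdot 1 \sqrt{-6 + 2} = \left(-6\right) 2 \cdot 1 \sqrt{-4} = \left(-12\right) 1 \cdot 2 i = - 12 \cdot 2 i = - 24 i$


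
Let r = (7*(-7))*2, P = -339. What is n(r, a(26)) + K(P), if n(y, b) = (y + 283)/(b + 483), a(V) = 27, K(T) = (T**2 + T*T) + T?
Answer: 23409343/102 ≈ 2.2950e+5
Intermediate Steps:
K(T) = T + 2*T**2 (K(T) = (T**2 + T**2) + T = 2*T**2 + T = T + 2*T**2)
r = -98 (r = -49*2 = -98)
n(y, b) = (283 + y)/(483 + b)
n(r, a(26)) + K(P) = (283 - 98)/(483 + 27) - 339*(1 + 2*(-339)) = 185/510 - 339*(1 - 678) = (1/510)*185 - 339*(-677) = 37/102 + 229503 = 23409343/102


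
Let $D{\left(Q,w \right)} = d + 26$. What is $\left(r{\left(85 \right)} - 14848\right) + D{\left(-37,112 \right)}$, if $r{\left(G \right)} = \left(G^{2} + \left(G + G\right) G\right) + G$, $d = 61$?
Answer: $6999$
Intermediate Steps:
$D{\left(Q,w \right)} = 87$ ($D{\left(Q,w \right)} = 61 + 26 = 87$)
$r{\left(G \right)} = G + 3 G^{2}$ ($r{\left(G \right)} = \left(G^{2} + 2 G G\right) + G = \left(G^{2} + 2 G^{2}\right) + G = 3 G^{2} + G = G + 3 G^{2}$)
$\left(r{\left(85 \right)} - 14848\right) + D{\left(-37,112 \right)} = \left(85 \left(1 + 3 \cdot 85\right) - 14848\right) + 87 = \left(85 \left(1 + 255\right) - 14848\right) + 87 = \left(85 \cdot 256 - 14848\right) + 87 = \left(21760 - 14848\right) + 87 = 6912 + 87 = 6999$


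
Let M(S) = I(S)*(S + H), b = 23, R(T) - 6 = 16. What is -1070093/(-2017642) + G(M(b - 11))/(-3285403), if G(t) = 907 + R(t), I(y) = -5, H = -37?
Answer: 319437487551/602615189066 ≈ 0.53009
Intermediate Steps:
R(T) = 22 (R(T) = 6 + 16 = 22)
M(S) = 185 - 5*S (M(S) = -5*(S - 37) = -5*(-37 + S) = 185 - 5*S)
G(t) = 929 (G(t) = 907 + 22 = 929)
-1070093/(-2017642) + G(M(b - 11))/(-3285403) = -1070093/(-2017642) + 929/(-3285403) = -1070093*(-1/2017642) + 929*(-1/3285403) = 1070093/2017642 - 929/3285403 = 319437487551/602615189066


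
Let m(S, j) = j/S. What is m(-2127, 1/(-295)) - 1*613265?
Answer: -384802323224/627465 ≈ -6.1327e+5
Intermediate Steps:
m(-2127, 1/(-295)) - 1*613265 = 1/(-295*(-2127)) - 1*613265 = -1/295*(-1/2127) - 613265 = 1/627465 - 613265 = -384802323224/627465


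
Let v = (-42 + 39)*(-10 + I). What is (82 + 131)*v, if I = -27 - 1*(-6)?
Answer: 19809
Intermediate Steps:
I = -21 (I = -27 + 6 = -21)
v = 93 (v = (-42 + 39)*(-10 - 21) = -3*(-31) = 93)
(82 + 131)*v = (82 + 131)*93 = 213*93 = 19809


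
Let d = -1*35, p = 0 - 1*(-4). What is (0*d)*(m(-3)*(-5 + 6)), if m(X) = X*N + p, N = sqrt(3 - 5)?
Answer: 0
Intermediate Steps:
p = 4 (p = 0 + 4 = 4)
d = -35
N = I*sqrt(2) (N = sqrt(-2) = I*sqrt(2) ≈ 1.4142*I)
m(X) = 4 + I*X*sqrt(2) (m(X) = X*(I*sqrt(2)) + 4 = I*X*sqrt(2) + 4 = 4 + I*X*sqrt(2))
(0*d)*(m(-3)*(-5 + 6)) = (0*(-35))*((4 + I*(-3)*sqrt(2))*(-5 + 6)) = 0*((4 - 3*I*sqrt(2))*1) = 0*(4 - 3*I*sqrt(2)) = 0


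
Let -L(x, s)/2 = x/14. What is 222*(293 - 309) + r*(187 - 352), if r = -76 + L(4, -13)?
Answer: 63576/7 ≈ 9082.3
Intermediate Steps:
L(x, s) = -x/7 (L(x, s) = -2*x/14 = -x/7)
r = -536/7 (r = -76 - ⅐*4 = -76 - 4/7 = -536/7 ≈ -76.571)
222*(293 - 309) + r*(187 - 352) = 222*(293 - 309) - 536*(187 - 352)/7 = 222*(-16) - 536/7*(-165) = -3552 + 88440/7 = 63576/7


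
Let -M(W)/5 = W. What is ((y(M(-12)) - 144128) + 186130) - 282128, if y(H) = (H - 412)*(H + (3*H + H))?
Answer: -345726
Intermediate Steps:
M(W) = -5*W
y(H) = 5*H*(-412 + H) (y(H) = (-412 + H)*(H + 4*H) = (-412 + H)*(5*H) = 5*H*(-412 + H))
((y(M(-12)) - 144128) + 186130) - 282128 = ((5*(-5*(-12))*(-412 - 5*(-12)) - 144128) + 186130) - 282128 = ((5*60*(-412 + 60) - 144128) + 186130) - 282128 = ((5*60*(-352) - 144128) + 186130) - 282128 = ((-105600 - 144128) + 186130) - 282128 = (-249728 + 186130) - 282128 = -63598 - 282128 = -345726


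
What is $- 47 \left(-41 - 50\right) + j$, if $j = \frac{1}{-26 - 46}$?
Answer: $\frac{307943}{72} \approx 4277.0$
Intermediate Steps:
$j = - \frac{1}{72}$ ($j = \frac{1}{-72} = - \frac{1}{72} \approx -0.013889$)
$- 47 \left(-41 - 50\right) + j = - 47 \left(-41 - 50\right) - \frac{1}{72} = \left(-47\right) \left(-91\right) - \frac{1}{72} = 4277 - \frac{1}{72} = \frac{307943}{72}$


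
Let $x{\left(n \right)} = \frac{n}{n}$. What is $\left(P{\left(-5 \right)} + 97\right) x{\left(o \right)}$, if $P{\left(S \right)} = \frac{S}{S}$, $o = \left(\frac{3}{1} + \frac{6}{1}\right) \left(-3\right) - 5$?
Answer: $98$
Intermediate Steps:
$o = -32$ ($o = \left(3 \cdot 1 + 6 \cdot 1\right) \left(-3\right) - 5 = \left(3 + 6\right) \left(-3\right) - 5 = 9 \left(-3\right) - 5 = -27 - 5 = -32$)
$x{\left(n \right)} = 1$
$P{\left(S \right)} = 1$
$\left(P{\left(-5 \right)} + 97\right) x{\left(o \right)} = \left(1 + 97\right) 1 = 98 \cdot 1 = 98$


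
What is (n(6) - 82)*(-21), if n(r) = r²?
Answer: 966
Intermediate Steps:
(n(6) - 82)*(-21) = (6² - 82)*(-21) = (36 - 82)*(-21) = -46*(-21) = 966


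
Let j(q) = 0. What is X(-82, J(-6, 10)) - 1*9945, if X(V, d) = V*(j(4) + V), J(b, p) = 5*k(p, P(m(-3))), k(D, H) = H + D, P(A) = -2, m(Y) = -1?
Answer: -3221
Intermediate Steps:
k(D, H) = D + H
J(b, p) = -10 + 5*p (J(b, p) = 5*(p - 2) = 5*(-2 + p) = -10 + 5*p)
X(V, d) = V**2 (X(V, d) = V*(0 + V) = V*V = V**2)
X(-82, J(-6, 10)) - 1*9945 = (-82)**2 - 1*9945 = 6724 - 9945 = -3221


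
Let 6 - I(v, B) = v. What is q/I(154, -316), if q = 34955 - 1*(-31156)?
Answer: -66111/148 ≈ -446.70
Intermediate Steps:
I(v, B) = 6 - v
q = 66111 (q = 34955 + 31156 = 66111)
q/I(154, -316) = 66111/(6 - 1*154) = 66111/(6 - 154) = 66111/(-148) = 66111*(-1/148) = -66111/148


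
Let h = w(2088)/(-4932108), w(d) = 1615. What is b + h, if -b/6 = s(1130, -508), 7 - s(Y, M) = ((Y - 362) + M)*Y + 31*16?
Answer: 512281810921/290124 ≈ 1.7657e+6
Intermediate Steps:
h = -95/290124 (h = 1615/(-4932108) = 1615*(-1/4932108) = -95/290124 ≈ -0.00032745)
s(Y, M) = -489 - Y*(-362 + M + Y) (s(Y, M) = 7 - (((Y - 362) + M)*Y + 31*16) = 7 - (((-362 + Y) + M)*Y + 496) = 7 - ((-362 + M + Y)*Y + 496) = 7 - (Y*(-362 + M + Y) + 496) = 7 - (496 + Y*(-362 + M + Y)) = 7 + (-496 - Y*(-362 + M + Y)) = -489 - Y*(-362 + M + Y))
b = 1765734 (b = -6*(-489 - 1*1130² + 362*1130 - 1*(-508)*1130) = -6*(-489 - 1*1276900 + 409060 + 574040) = -6*(-489 - 1276900 + 409060 + 574040) = -6*(-294289) = 1765734)
b + h = 1765734 - 95/290124 = 512281810921/290124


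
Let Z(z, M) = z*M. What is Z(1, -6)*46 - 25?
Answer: -301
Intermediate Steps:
Z(z, M) = M*z
Z(1, -6)*46 - 25 = -6*1*46 - 25 = -6*46 - 25 = -276 - 25 = -301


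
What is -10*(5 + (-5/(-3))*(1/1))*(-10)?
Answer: 2000/3 ≈ 666.67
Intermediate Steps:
-10*(5 + (-5/(-3))*(1/1))*(-10) = -10*(5 + (-5*(-1/3))*(1*1))*(-10) = -10*(5 + (5/3)*1)*(-10) = -10*(5 + 5/3)*(-10) = -10*20/3*(-10) = -200/3*(-10) = 2000/3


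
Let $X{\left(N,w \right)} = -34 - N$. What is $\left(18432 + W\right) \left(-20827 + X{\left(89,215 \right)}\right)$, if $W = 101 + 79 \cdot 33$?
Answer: $-442883000$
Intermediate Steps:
$W = 2708$ ($W = 101 + 2607 = 2708$)
$\left(18432 + W\right) \left(-20827 + X{\left(89,215 \right)}\right) = \left(18432 + 2708\right) \left(-20827 - 123\right) = 21140 \left(-20827 - 123\right) = 21140 \left(-20950\right) = -442883000$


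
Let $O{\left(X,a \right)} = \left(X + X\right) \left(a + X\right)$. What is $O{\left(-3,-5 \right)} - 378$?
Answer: $-330$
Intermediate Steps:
$O{\left(X,a \right)} = 2 X \left(X + a\right)$
$O{\left(-3,-5 \right)} - 378 = 2 \left(-3\right) \left(-3 - 5\right) - 378 = 2 \left(-3\right) \left(-8\right) - 378 = 48 - 378 = -330$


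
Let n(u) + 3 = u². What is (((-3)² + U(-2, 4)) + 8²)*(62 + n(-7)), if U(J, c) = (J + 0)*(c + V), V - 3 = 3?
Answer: 5724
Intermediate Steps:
V = 6 (V = 3 + 3 = 6)
U(J, c) = J*(6 + c) (U(J, c) = (J + 0)*(c + 6) = J*(6 + c))
n(u) = -3 + u²
(((-3)² + U(-2, 4)) + 8²)*(62 + n(-7)) = (((-3)² - 2*(6 + 4)) + 8²)*(62 + (-3 + (-7)²)) = ((9 - 2*10) + 64)*(62 + (-3 + 49)) = ((9 - 20) + 64)*(62 + 46) = (-11 + 64)*108 = 53*108 = 5724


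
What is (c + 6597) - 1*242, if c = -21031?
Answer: -14676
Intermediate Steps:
(c + 6597) - 1*242 = (-21031 + 6597) - 1*242 = -14434 - 242 = -14676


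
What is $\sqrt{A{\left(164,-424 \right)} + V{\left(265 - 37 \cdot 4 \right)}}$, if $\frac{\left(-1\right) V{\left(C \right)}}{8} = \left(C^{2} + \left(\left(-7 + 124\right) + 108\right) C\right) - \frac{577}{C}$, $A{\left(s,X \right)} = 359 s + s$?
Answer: $\frac{2 i \sqrt{99257626}}{39} \approx 510.91 i$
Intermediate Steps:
$A{\left(s,X \right)} = 360 s$
$V{\left(C \right)} = - 1800 C - 8 C^{2} + \frac{4616}{C}$ ($V{\left(C \right)} = - 8 \left(\left(C^{2} + \left(\left(-7 + 124\right) + 108\right) C\right) - \frac{577}{C}\right) = - 8 \left(\left(C^{2} + \left(117 + 108\right) C\right) - \frac{577}{C}\right) = - 8 \left(\left(C^{2} + 225 C\right) - \frac{577}{C}\right) = - 8 \left(C^{2} - \frac{577}{C} + 225 C\right) = - 1800 C - 8 C^{2} + \frac{4616}{C}$)
$\sqrt{A{\left(164,-424 \right)} + V{\left(265 - 37 \cdot 4 \right)}} = \sqrt{360 \cdot 164 + \frac{8 \left(577 - \left(265 - 37 \cdot 4\right)^{2} \left(225 + \left(265 - 37 \cdot 4\right)\right)\right)}{265 - 37 \cdot 4}} = \sqrt{59040 + \frac{8 \left(577 - \left(265 - 148\right)^{2} \left(225 + \left(265 - 148\right)\right)\right)}{265 - 148}} = \sqrt{59040 + \frac{8 \left(577 - 117^{2} \left(225 + 117\right)\right)}{117}} = \sqrt{59040 + 8 \cdot \frac{1}{117} \left(577 - 13689 \cdot 342\right)} = \sqrt{59040 + 8 \cdot \frac{1}{117} \left(577 - 4681638\right)} = \sqrt{59040 + 8 \cdot \frac{1}{117} \left(-4681061\right)} = \sqrt{59040 - \frac{37448488}{117}} = \sqrt{- \frac{30540808}{117}} = \frac{2 i \sqrt{99257626}}{39}$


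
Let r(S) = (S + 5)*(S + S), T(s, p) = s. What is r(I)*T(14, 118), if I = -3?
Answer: -168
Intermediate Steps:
r(S) = 2*S*(5 + S) (r(S) = (5 + S)*(2*S) = 2*S*(5 + S))
r(I)*T(14, 118) = (2*(-3)*(5 - 3))*14 = (2*(-3)*2)*14 = -12*14 = -168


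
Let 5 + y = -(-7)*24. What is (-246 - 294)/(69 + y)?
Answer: -135/58 ≈ -2.3276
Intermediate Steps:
y = 163 (y = -5 - (-7)*24 = -5 - 7*(-24) = -5 + 168 = 163)
(-246 - 294)/(69 + y) = (-246 - 294)/(69 + 163) = -540/232 = -540*1/232 = -135/58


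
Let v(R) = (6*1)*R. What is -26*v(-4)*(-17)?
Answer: -10608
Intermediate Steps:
v(R) = 6*R
-26*v(-4)*(-17) = -156*(-4)*(-17) = -26*(-24)*(-17) = 624*(-17) = -10608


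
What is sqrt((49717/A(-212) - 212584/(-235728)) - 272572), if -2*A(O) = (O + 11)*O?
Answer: 2*I*sqrt(20723578162028144374)/17438961 ≈ 522.09*I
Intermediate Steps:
A(O) = -O*(11 + O)/2 (A(O) = -(O + 11)*O/2 = -(11 + O)*O/2 = -O*(11 + O)/2)
sqrt((49717/A(-212) - 212584/(-235728)) - 272572) = sqrt((49717/((-1/2*(-212)*(11 - 212))) - 212584/(-235728)) - 272572) = sqrt((49717/((-1/2*(-212)*(-201))) - 212584*(-1/235728)) - 272572) = sqrt((49717/(-21306) + 26573/29466) - 272572) = sqrt((49717*(-1/21306) + 26573/29466) - 272572) = sqrt((-49717/21306 + 26573/29466) - 272572) = sqrt(-74899732/52316883 - 272572) = sqrt(-14260192332808/52316883) = 2*I*sqrt(20723578162028144374)/17438961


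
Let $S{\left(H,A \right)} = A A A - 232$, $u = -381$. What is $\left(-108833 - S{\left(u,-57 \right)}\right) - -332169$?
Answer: $408761$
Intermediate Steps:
$S{\left(H,A \right)} = -232 + A^{3}$ ($S{\left(H,A \right)} = A^{2} A - 232 = A^{3} - 232 = -232 + A^{3}$)
$\left(-108833 - S{\left(u,-57 \right)}\right) - -332169 = \left(-108833 - \left(-232 + \left(-57\right)^{3}\right)\right) - -332169 = \left(-108833 - \left(-232 - 185193\right)\right) + 332169 = \left(-108833 - -185425\right) + 332169 = \left(-108833 + 185425\right) + 332169 = 76592 + 332169 = 408761$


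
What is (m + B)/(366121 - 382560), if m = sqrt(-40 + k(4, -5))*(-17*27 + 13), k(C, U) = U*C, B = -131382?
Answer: 131382/16439 + 892*I*sqrt(15)/16439 ≈ 7.9921 + 0.21015*I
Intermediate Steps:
k(C, U) = C*U
m = -892*I*sqrt(15) (m = sqrt(-40 + 4*(-5))*(-17*27 + 13) = sqrt(-40 - 20)*(-459 + 13) = sqrt(-60)*(-446) = (2*I*sqrt(15))*(-446) = -892*I*sqrt(15) ≈ -3454.7*I)
(m + B)/(366121 - 382560) = (-892*I*sqrt(15) - 131382)/(366121 - 382560) = (-131382 - 892*I*sqrt(15))/(-16439) = (-131382 - 892*I*sqrt(15))*(-1/16439) = 131382/16439 + 892*I*sqrt(15)/16439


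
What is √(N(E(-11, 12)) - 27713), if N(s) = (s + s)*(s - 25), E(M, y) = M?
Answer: I*√26921 ≈ 164.08*I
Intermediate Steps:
N(s) = 2*s*(-25 + s) (N(s) = (2*s)*(-25 + s) = 2*s*(-25 + s))
√(N(E(-11, 12)) - 27713) = √(2*(-11)*(-25 - 11) - 27713) = √(2*(-11)*(-36) - 27713) = √(792 - 27713) = √(-26921) = I*√26921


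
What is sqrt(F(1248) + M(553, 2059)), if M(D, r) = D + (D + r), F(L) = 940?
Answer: sqrt(4105) ≈ 64.070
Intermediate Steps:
M(D, r) = r + 2*D
sqrt(F(1248) + M(553, 2059)) = sqrt(940 + (2059 + 2*553)) = sqrt(940 + (2059 + 1106)) = sqrt(940 + 3165) = sqrt(4105)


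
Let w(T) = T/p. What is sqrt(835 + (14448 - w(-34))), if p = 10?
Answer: 4*sqrt(23885)/5 ≈ 123.64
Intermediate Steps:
w(T) = T/10
sqrt(835 + (14448 - w(-34))) = sqrt(835 + (14448 - (-34)/10)) = sqrt(835 + (14448 - 1*(-17/5))) = sqrt(835 + (14448 + 17/5)) = sqrt(835 + 72257/5) = sqrt(76432/5) = 4*sqrt(23885)/5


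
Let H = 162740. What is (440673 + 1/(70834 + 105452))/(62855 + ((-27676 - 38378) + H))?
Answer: 77684480479/28124844726 ≈ 2.7621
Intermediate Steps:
(440673 + 1/(70834 + 105452))/(62855 + ((-27676 - 38378) + H)) = (440673 + 1/(70834 + 105452))/(62855 + ((-27676 - 38378) + 162740)) = (440673 + 1/176286)/(62855 + (-66054 + 162740)) = (440673 + 1/176286)/(62855 + 96686) = (77684480479/176286)/159541 = (77684480479/176286)*(1/159541) = 77684480479/28124844726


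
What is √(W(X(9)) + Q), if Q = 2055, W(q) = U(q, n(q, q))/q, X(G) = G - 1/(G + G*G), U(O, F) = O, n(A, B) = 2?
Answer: 2*√514 ≈ 45.343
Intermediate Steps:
X(G) = G - 1/(G + G²)
W(q) = 1 (W(q) = q/q = 1)
√(W(X(9)) + Q) = √(1 + 2055) = √2056 = 2*√514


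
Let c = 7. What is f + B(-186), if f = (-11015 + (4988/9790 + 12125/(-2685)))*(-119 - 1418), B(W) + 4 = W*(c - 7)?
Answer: 44518772305454/2628615 ≈ 1.6936e+7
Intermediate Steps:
B(W) = -4 (B(W) = -4 + W*(7 - 7) = -4 + W*0 = -4 + 0 = -4)
f = 44518782819914/2628615 (f = (-11015 + (4988*(1/9790) + 12125*(-1/2685)))*(-1537) = (-11015 + (2494/4895 - 2425/537))*(-1537) = (-11015 - 10531097/2628615)*(-1537) = -28964725322/2628615*(-1537) = 44518782819914/2628615 ≈ 1.6936e+7)
f + B(-186) = 44518782819914/2628615 - 4 = 44518772305454/2628615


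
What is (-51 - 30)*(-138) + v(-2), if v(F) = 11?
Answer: 11189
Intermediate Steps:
(-51 - 30)*(-138) + v(-2) = (-51 - 30)*(-138) + 11 = -81*(-138) + 11 = 11178 + 11 = 11189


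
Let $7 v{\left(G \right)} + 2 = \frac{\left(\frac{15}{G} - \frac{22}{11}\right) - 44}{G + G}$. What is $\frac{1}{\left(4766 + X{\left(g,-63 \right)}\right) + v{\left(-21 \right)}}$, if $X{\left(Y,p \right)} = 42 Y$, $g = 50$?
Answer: $\frac{686}{4709989} \approx 0.00014565$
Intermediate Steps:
$v{\left(G \right)} = - \frac{2}{7} + \frac{-46 + \frac{15}{G}}{14 G}$ ($v{\left(G \right)} = - \frac{2}{7} + \frac{\left(\left(\frac{15}{G} - \frac{22}{11}\right) - 44\right) \frac{1}{G + G}}{7} = - \frac{2}{7} + \frac{\left(\left(\frac{15}{G} - 2\right) - 44\right) \frac{1}{2 G}}{7} = - \frac{2}{7} + \frac{\left(\left(-2 + \frac{15}{G}\right) - 44\right) \frac{1}{2 G}}{7} = - \frac{2}{7} + \frac{\left(-46 + \frac{15}{G}\right) \frac{1}{2 G}}{7} = - \frac{2}{7} + \frac{\frac{1}{2} \frac{1}{G} \left(-46 + \frac{15}{G}\right)}{7} = - \frac{2}{7} + \frac{-46 + \frac{15}{G}}{14 G}$)
$\frac{1}{\left(4766 + X{\left(g,-63 \right)}\right) + v{\left(-21 \right)}} = \frac{1}{\left(4766 + 42 \cdot 50\right) + \frac{15 - -966 - 4 \left(-21\right)^{2}}{14 \cdot 441}} = \frac{1}{\left(4766 + 2100\right) + \frac{1}{14} \cdot \frac{1}{441} \left(15 + 966 - 1764\right)} = \frac{1}{6866 + \frac{1}{14} \cdot \frac{1}{441} \left(15 + 966 - 1764\right)} = \frac{1}{6866 + \frac{1}{14} \cdot \frac{1}{441} \left(-783\right)} = \frac{1}{6866 - \frac{87}{686}} = \frac{1}{\frac{4709989}{686}} = \frac{686}{4709989}$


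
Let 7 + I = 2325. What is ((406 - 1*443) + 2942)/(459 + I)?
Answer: 2905/2777 ≈ 1.0461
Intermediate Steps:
I = 2318 (I = -7 + 2325 = 2318)
((406 - 1*443) + 2942)/(459 + I) = ((406 - 1*443) + 2942)/(459 + 2318) = ((406 - 443) + 2942)/2777 = (-37 + 2942)*(1/2777) = 2905*(1/2777) = 2905/2777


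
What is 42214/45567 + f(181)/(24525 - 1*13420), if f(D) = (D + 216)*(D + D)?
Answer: 7017402308/506021535 ≈ 13.868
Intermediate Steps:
f(D) = 2*D*(216 + D) (f(D) = (216 + D)*(2*D) = 2*D*(216 + D))
42214/45567 + f(181)/(24525 - 1*13420) = 42214/45567 + (2*181*(216 + 181))/(24525 - 1*13420) = 42214*(1/45567) + (2*181*397)/(24525 - 13420) = 42214/45567 + 143714/11105 = 7017402308/506021535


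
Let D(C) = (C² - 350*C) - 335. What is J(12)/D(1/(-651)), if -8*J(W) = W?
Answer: 1271403/283490968 ≈ 0.0044848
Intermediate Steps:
J(W) = -W/8
D(C) = -335 + C² - 350*C
J(12)/D(1/(-651)) = (-⅛*12)/(-335 + (1/(-651))² - 350/(-651)) = -3/(2*(-335 + (-1/651)² - 350*(-1/651))) = -3/(2*(-335 + 1/423801 + 50/93)) = -3/(2*(-141745484/423801)) = -3/2*(-423801/141745484) = 1271403/283490968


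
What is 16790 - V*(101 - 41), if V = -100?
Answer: 22790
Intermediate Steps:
16790 - V*(101 - 41) = 16790 - (-100)*(101 - 41) = 16790 - (-100)*60 = 16790 - 1*(-6000) = 16790 + 6000 = 22790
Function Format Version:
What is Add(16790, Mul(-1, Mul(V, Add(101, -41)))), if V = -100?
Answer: 22790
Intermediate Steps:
Add(16790, Mul(-1, Mul(V, Add(101, -41)))) = Add(16790, Mul(-1, Mul(-100, Add(101, -41)))) = Add(16790, Mul(-1, Mul(-100, 60))) = Add(16790, Mul(-1, -6000)) = Add(16790, 6000) = 22790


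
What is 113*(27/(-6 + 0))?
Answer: -1017/2 ≈ -508.50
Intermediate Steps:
113*(27/(-6 + 0)) = 113*(27/(-6)) = 113*(27*(-1/6)) = 113*(-9/2) = -1017/2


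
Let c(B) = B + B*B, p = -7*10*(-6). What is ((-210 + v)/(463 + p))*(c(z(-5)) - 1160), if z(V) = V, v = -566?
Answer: 884640/883 ≈ 1001.9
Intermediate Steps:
p = 420 (p = -70*(-6) = 420)
c(B) = B + B²
((-210 + v)/(463 + p))*(c(z(-5)) - 1160) = ((-210 - 566)/(463 + 420))*(-5*(1 - 5) - 1160) = (-776/883)*(-5*(-4) - 1160) = (-776*1/883)*(20 - 1160) = -776/883*(-1140) = 884640/883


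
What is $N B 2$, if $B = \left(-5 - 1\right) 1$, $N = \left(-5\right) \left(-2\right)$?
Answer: $-120$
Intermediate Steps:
$N = 10$
$B = -6$ ($B = \left(-6\right) 1 = -6$)
$N B 2 = 10 \left(-6\right) 2 = \left(-60\right) 2 = -120$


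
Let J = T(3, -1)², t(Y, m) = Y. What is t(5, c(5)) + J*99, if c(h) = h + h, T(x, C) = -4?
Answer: 1589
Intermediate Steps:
c(h) = 2*h
J = 16 (J = (-4)² = 16)
t(5, c(5)) + J*99 = 5 + 16*99 = 5 + 1584 = 1589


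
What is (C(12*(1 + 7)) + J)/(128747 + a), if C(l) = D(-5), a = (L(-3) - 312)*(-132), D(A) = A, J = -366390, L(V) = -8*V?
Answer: -366395/166763 ≈ -2.1971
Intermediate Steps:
a = 38016 (a = (-8*(-3) - 312)*(-132) = (24 - 312)*(-132) = -288*(-132) = 38016)
C(l) = -5
(C(12*(1 + 7)) + J)/(128747 + a) = (-5 - 366390)/(128747 + 38016) = -366395/166763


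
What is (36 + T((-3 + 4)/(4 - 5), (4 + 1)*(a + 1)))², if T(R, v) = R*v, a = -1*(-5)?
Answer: 36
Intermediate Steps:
a = 5
(36 + T((-3 + 4)/(4 - 5), (4 + 1)*(a + 1)))² = (36 + ((-3 + 4)/(4 - 5))*((4 + 1)*(5 + 1)))² = (36 + (1/(-1))*(5*6))² = (36 + (1*(-1))*30)² = (36 - 1*30)² = (36 - 30)² = 6² = 36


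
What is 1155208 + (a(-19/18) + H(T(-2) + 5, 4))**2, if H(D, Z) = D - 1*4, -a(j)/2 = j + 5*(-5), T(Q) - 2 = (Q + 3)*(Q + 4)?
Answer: 93836044/81 ≈ 1.1585e+6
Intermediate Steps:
T(Q) = 2 + (3 + Q)*(4 + Q) (T(Q) = 2 + (Q + 3)*(Q + 4) = 2 + (3 + Q)*(4 + Q))
a(j) = 50 - 2*j (a(j) = -2*(j + 5*(-5)) = -2*(j - 25) = -2*(-25 + j) = 50 - 2*j)
H(D, Z) = -4 + D (H(D, Z) = D - 4 = -4 + D)
1155208 + (a(-19/18) + H(T(-2) + 5, 4))**2 = 1155208 + ((50 - (-38)/18) + (-4 + ((14 + (-2)**2 + 7*(-2)) + 5)))**2 = 1155208 + ((50 - (-38)/18) + (-4 + ((14 + 4 - 14) + 5)))**2 = 1155208 + ((50 - 2*(-19/18)) + (-4 + (4 + 5)))**2 = 1155208 + ((50 + 19/9) + (-4 + 9))**2 = 1155208 + (469/9 + 5)**2 = 1155208 + (514/9)**2 = 1155208 + 264196/81 = 93836044/81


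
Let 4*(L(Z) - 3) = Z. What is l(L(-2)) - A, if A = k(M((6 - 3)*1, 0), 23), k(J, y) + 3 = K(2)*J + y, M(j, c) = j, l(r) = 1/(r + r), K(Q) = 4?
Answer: -159/5 ≈ -31.800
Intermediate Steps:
L(Z) = 3 + Z/4
l(r) = 1/(2*r)
k(J, y) = -3 + y + 4*J (k(J, y) = -3 + (4*J + y) = -3 + (y + 4*J) = -3 + y + 4*J)
A = 32 (A = -3 + 23 + 4*((6 - 3)*1) = -3 + 23 + 4*(3*1) = -3 + 23 + 4*3 = -3 + 23 + 12 = 32)
l(L(-2)) - A = 1/(2*(3 + (¼)*(-2))) - 1*32 = 1/(2*(3 - ½)) - 32 = 1/(2*(5/2)) - 32 = (½)*(⅖) - 32 = ⅕ - 32 = -159/5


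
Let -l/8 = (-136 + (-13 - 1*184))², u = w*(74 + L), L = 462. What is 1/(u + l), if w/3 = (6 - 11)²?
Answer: -1/846912 ≈ -1.1808e-6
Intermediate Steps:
w = 75 (w = 3*(6 - 11)² = 3*(-5)² = 3*25 = 75)
u = 40200 (u = 75*(74 + 462) = 75*536 = 40200)
l = -887112 (l = -8*(-136 + (-13 - 1*184))² = -8*(-136 + (-13 - 184))² = -8*(-136 - 197)² = -8*(-333)² = -8*110889 = -887112)
1/(u + l) = 1/(40200 - 887112) = 1/(-846912) = -1/846912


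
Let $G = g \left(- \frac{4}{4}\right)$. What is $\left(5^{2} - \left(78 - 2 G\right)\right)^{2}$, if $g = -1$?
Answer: $2601$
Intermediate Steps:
$G = 1$ ($G = - \frac{-4}{4} = \left(-1\right) \left(-1\right) = 1$)
$\left(5^{2} - \left(78 - 2 G\right)\right)^{2} = \left(5^{2} - \left(78 - 2\right)\right)^{2} = \left(25 - 76\right)^{2} = \left(-51\right)^{2} = 2601$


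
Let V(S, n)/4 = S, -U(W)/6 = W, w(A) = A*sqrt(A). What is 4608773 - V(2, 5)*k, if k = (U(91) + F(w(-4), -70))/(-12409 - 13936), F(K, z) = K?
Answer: 121418120317/26345 - 64*I/26345 ≈ 4.6088e+6 - 0.0024293*I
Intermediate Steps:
w(A) = A**(3/2)
U(W) = -6*W
V(S, n) = 4*S
k = 546/26345 + 8*I/26345 (k = (-6*91 + (-4)**(3/2))/(-12409 - 13936) = (-546 - 8*I)/(-26345) = (-546 - 8*I)*(-1/26345) = 546/26345 + 8*I/26345 ≈ 0.020725 + 0.00030366*I)
4608773 - V(2, 5)*k = 4608773 - 4*2*(546/26345 + 8*I/26345) = 4608773 - 8*(546/26345 + 8*I/26345) = 4608773 - (4368/26345 + 64*I/26345) = 4608773 + (-4368/26345 - 64*I/26345) = 121418120317/26345 - 64*I/26345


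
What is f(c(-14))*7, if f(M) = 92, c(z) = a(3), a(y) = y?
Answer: 644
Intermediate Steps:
c(z) = 3
f(c(-14))*7 = 92*7 = 644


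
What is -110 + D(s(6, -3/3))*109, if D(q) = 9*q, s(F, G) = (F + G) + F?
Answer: 10681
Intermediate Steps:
s(F, G) = G + 2*F
-110 + D(s(6, -3/3))*109 = -110 + (9*(-3/3 + 2*6))*109 = -110 + (9*(-3*⅓ + 12))*109 = -110 + (9*(-1 + 12))*109 = -110 + (9*11)*109 = -110 + 99*109 = -110 + 10791 = 10681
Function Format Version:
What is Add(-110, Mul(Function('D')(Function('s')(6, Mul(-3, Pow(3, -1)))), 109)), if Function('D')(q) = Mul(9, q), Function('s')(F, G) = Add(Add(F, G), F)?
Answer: 10681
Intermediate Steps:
Function('s')(F, G) = Add(G, Mul(2, F))
Add(-110, Mul(Function('D')(Function('s')(6, Mul(-3, Pow(3, -1)))), 109)) = Add(-110, Mul(Mul(9, Add(Mul(-3, Pow(3, -1)), Mul(2, 6))), 109)) = Add(-110, Mul(Mul(9, Add(Mul(-3, Rational(1, 3)), 12)), 109)) = Add(-110, Mul(Mul(9, Add(-1, 12)), 109)) = Add(-110, Mul(Mul(9, 11), 109)) = Add(-110, Mul(99, 109)) = Add(-110, 10791) = 10681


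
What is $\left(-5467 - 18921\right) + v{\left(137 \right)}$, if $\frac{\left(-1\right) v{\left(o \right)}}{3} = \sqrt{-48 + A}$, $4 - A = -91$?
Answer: $-24388 - 3 \sqrt{47} \approx -24409.0$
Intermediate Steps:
$A = 95$ ($A = 4 - -91 = 4 + 91 = 95$)
$v{\left(o \right)} = - 3 \sqrt{47}$ ($v{\left(o \right)} = - 3 \sqrt{-48 + 95} = - 3 \sqrt{47}$)
$\left(-5467 - 18921\right) + v{\left(137 \right)} = \left(-5467 - 18921\right) - 3 \sqrt{47} = -24388 - 3 \sqrt{47}$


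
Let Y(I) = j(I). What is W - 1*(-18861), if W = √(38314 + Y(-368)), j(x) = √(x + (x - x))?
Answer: 18861 + √(38314 + 4*I*√23) ≈ 19057.0 + 0.049002*I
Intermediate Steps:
j(x) = √x (j(x) = √(x + 0) = √x)
Y(I) = √I
W = √(38314 + 4*I*√23) (W = √(38314 + √(-368)) = √(38314 + 4*I*√23) ≈ 195.74 + 0.049*I)
W - 1*(-18861) = √(38314 + 4*I*√23) - 1*(-18861) = √(38314 + 4*I*√23) + 18861 = 18861 + √(38314 + 4*I*√23)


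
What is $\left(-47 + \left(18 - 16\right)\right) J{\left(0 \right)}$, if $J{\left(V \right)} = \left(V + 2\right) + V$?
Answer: $-90$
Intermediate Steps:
$J{\left(V \right)} = 2 + 2 V$ ($J{\left(V \right)} = \left(2 + V\right) + V = 2 + 2 V$)
$\left(-47 + \left(18 - 16\right)\right) J{\left(0 \right)} = \left(-47 + \left(18 - 16\right)\right) \left(2 + 2 \cdot 0\right) = \left(-47 + 2\right) \left(2 + 0\right) = \left(-45\right) 2 = -90$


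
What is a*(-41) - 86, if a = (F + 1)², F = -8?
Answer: -2095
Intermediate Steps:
a = 49 (a = (-8 + 1)² = (-7)² = 49)
a*(-41) - 86 = 49*(-41) - 86 = -2009 - 86 = -2095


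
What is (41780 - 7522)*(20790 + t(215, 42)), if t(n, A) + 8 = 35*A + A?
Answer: 763747852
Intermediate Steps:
t(n, A) = -8 + 36*A (t(n, A) = -8 + (35*A + A) = -8 + 36*A)
(41780 - 7522)*(20790 + t(215, 42)) = (41780 - 7522)*(20790 + (-8 + 36*42)) = 34258*(20790 + (-8 + 1512)) = 34258*(20790 + 1504) = 34258*22294 = 763747852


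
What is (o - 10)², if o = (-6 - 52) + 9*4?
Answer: 1024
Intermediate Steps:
o = -22 (o = -58 + 36 = -22)
(o - 10)² = (-22 - 10)² = (-32)² = 1024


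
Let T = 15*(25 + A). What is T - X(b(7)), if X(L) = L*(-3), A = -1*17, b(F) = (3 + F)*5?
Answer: 270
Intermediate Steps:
b(F) = 15 + 5*F
A = -17
X(L) = -3*L
T = 120 (T = 15*(25 - 17) = 15*8 = 120)
T - X(b(7)) = 120 - (-3)*(15 + 5*7) = 120 - (-3)*(15 + 35) = 120 - (-3)*50 = 120 - 1*(-150) = 120 + 150 = 270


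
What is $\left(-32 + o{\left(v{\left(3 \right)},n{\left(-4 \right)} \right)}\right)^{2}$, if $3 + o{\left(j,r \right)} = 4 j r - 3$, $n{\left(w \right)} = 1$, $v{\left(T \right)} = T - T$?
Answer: $1444$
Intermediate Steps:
$v{\left(T \right)} = 0$
$o{\left(j,r \right)} = -6 + 4 j r$ ($o{\left(j,r \right)} = -3 + \left(4 j r - 3\right) = -3 + \left(-3 + 4 j r\right) = -6 + 4 j r$)
$\left(-32 + o{\left(v{\left(3 \right)},n{\left(-4 \right)} \right)}\right)^{2} = \left(-32 - \left(6 + 0 \cdot 1\right)\right)^{2} = \left(-32 + \left(-6 + 0\right)\right)^{2} = \left(-32 - 6\right)^{2} = \left(-38\right)^{2} = 1444$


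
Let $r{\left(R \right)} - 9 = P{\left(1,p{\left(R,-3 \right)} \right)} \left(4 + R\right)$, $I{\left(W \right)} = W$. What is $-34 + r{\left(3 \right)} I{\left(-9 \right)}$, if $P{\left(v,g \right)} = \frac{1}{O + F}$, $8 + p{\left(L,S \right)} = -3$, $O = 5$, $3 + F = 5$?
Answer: $-124$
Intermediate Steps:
$F = 2$ ($F = -3 + 5 = 2$)
$p{\left(L,S \right)} = -11$ ($p{\left(L,S \right)} = -8 - 3 = -11$)
$P{\left(v,g \right)} = \frac{1}{7}$ ($P{\left(v,g \right)} = \frac{1}{5 + 2} = \frac{1}{7}$)
$r{\left(R \right)} = \frac{67}{7} + \frac{R}{7}$ ($r{\left(R \right)} = 9 + \frac{4 + R}{7} = 9 + \left(\frac{4}{7} + \frac{R}{7}\right) = \frac{67}{7} + \frac{R}{7}$)
$-34 + r{\left(3 \right)} I{\left(-9 \right)} = -34 + \left(\frac{67}{7} + \frac{1}{7} \cdot 3\right) \left(-9\right) = -34 + \left(\frac{67}{7} + \frac{3}{7}\right) \left(-9\right) = -34 + 10 \left(-9\right) = -34 - 90 = -124$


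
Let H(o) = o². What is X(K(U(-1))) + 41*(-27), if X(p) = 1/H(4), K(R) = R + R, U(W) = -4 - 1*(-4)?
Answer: -17711/16 ≈ -1106.9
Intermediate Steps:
U(W) = 0 (U(W) = -4 + 4 = 0)
K(R) = 2*R
X(p) = 1/16 (X(p) = 1/(4²) = 1/16)
X(K(U(-1))) + 41*(-27) = 1/16 + 41*(-27) = 1/16 - 1107 = -17711/16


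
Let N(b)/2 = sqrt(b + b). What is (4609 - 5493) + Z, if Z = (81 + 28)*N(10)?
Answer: -884 + 436*sqrt(5) ≈ 90.926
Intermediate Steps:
N(b) = 2*sqrt(2)*sqrt(b) (N(b) = 2*sqrt(b + b) = 2*sqrt(2*b) = 2*(sqrt(2)*sqrt(b)) = 2*sqrt(2)*sqrt(b))
Z = 436*sqrt(5) (Z = (81 + 28)*(2*sqrt(2)*sqrt(10)) = 109*(4*sqrt(5)) = 436*sqrt(5) ≈ 974.93)
(4609 - 5493) + Z = (4609 - 5493) + 436*sqrt(5) = -884 + 436*sqrt(5)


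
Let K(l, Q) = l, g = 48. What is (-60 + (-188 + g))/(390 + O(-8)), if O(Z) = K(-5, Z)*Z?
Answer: -20/43 ≈ -0.46512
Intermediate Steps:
O(Z) = -5*Z
(-60 + (-188 + g))/(390 + O(-8)) = (-60 + (-188 + 48))/(390 - 5*(-8)) = (-60 - 140)/(390 + 40) = -200/430 = -200*1/430 = -20/43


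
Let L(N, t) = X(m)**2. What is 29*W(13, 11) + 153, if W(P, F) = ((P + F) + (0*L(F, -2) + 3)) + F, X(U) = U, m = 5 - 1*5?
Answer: 1255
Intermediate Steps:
m = 0 (m = 5 - 5 = 0)
L(N, t) = 0 (L(N, t) = 0**2 = 0)
W(P, F) = 3 + P + 2*F (W(P, F) = ((P + F) + (0*0 + 3)) + F = ((F + P) + (0 + 3)) + F = ((F + P) + 3) + F = (3 + F + P) + F = 3 + P + 2*F)
29*W(13, 11) + 153 = 29*(3 + 13 + 2*11) + 153 = 29*(3 + 13 + 22) + 153 = 29*38 + 153 = 1102 + 153 = 1255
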